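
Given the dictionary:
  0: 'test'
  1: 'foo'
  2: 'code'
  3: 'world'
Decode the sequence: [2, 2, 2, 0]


Look up each index in the dictionary:
  2 -> 'code'
  2 -> 'code'
  2 -> 'code'
  0 -> 'test'

Decoded: "code code code test"


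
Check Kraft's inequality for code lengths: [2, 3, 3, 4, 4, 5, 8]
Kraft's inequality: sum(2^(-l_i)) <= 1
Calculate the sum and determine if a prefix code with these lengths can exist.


Sum = 2^(-2) + 2^(-3) + 2^(-3) + 2^(-4) + 2^(-4) + 2^(-5) + 2^(-8)
    = 0.25 + 0.125 + 0.125 + 0.0625 + 0.0625 + 0.03125 + 0.00390625
    = 169/256 = 0.66015625
Since 0.66015625 <= 1, Kraft's inequality IS satisfied.
A prefix code with these lengths CAN exist.

Kraft sum = 0.66015625. Satisfied.


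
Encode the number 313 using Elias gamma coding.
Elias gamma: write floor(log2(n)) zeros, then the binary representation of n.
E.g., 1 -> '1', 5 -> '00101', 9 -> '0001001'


num_bits = floor(log2(313)) + 1 = 9
leading_zeros = num_bits - 1 = 8
binary(313) = 100111001

Elias gamma(313) = '00000000' + '100111001' = 00000000100111001 (17 bits)


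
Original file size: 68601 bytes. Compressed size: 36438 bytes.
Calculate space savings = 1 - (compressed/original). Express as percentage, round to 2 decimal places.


ratio = compressed/original = 36438/68601 = 0.531158
savings = 1 - ratio = 1 - 0.531158 = 0.468842
as a percentage: 0.468842 * 100 = 46.88%

Space savings = 1 - 36438/68601 = 46.88%


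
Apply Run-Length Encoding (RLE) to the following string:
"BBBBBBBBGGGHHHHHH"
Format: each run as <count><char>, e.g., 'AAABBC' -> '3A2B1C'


Scanning runs left to right:
  i=0: run of 'B' x 8 -> '8B'
  i=8: run of 'G' x 3 -> '3G'
  i=11: run of 'H' x 6 -> '6H'

RLE = 8B3G6H


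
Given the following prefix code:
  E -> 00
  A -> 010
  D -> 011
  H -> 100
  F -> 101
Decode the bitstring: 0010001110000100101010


Decoding step by step:
Bits 00 -> E
Bits 100 -> H
Bits 011 -> D
Bits 100 -> H
Bits 00 -> E
Bits 100 -> H
Bits 101 -> F
Bits 010 -> A


Decoded message: EHDHEHFA


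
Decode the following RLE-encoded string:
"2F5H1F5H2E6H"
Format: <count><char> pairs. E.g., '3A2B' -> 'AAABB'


Expanding each <count><char> pair:
  2F -> 'FF'
  5H -> 'HHHHH'
  1F -> 'F'
  5H -> 'HHHHH'
  2E -> 'EE'
  6H -> 'HHHHHH'

Decoded = FFHHHHHFHHHHHEEHHHHHH


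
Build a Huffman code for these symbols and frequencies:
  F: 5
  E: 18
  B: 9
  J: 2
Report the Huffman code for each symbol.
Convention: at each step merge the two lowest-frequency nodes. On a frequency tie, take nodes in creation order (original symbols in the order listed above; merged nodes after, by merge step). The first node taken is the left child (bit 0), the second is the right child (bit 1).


Huffman tree construction:
Step 1: Merge J(2) + F(5) = 7
Step 2: Merge (J+F)(7) + B(9) = 16
Step 3: Merge ((J+F)+B)(16) + E(18) = 34
Read each symbol's code off the tree from the root (left child = 0, right child = 1).

Codes:
  F: 001 (length 3)
  E: 1 (length 1)
  B: 01 (length 2)
  J: 000 (length 3)
Average code length: 57/34 = 1.6765 bits/symbol


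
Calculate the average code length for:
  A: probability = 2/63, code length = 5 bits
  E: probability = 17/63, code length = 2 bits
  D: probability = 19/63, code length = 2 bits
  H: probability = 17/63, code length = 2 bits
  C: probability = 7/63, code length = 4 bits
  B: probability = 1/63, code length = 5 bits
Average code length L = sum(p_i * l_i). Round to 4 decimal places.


Weighted contributions p_i * l_i:
  A: (2/63) * 5 = 10/63
  E: (17/63) * 2 = 34/63
  D: (19/63) * 2 = 38/63
  H: (17/63) * 2 = 34/63
  C: (7/63) * 4 = 28/63
  B: (1/63) * 5 = 5/63
Sum = (10 + 34 + 38 + 34 + 28 + 5)/63 = 149/63

L = 149/63 = 2.3651 bits/symbol


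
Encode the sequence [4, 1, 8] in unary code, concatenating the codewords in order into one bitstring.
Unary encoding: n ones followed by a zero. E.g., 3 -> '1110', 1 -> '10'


Encode each number as n ones followed by a terminating 0:
  4 -> 11110 (5 bits)
  1 -> 10 (2 bits)
  8 -> 111111110 (9 bits)
Total length = 5 + 2 + 9 = 16 bits.

Unary([4, 1, 8]) = 1111010111111110 (16 bits)


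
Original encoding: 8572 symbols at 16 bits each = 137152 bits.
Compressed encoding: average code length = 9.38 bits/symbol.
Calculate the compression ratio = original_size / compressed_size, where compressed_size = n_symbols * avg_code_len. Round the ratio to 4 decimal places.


original_size = n_symbols * orig_bits = 8572 * 16 = 137152 bits
compressed_size = n_symbols * avg_code_len = 8572 * 9.38 = 80405.36 bits
ratio = original_size / compressed_size = 137152 / 80405.36 = 1.7058

Compression ratio = 1.7058


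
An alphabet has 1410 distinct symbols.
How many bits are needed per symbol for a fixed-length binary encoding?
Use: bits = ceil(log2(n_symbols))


log2(1410) = 10.4615
Bracket: 2^10 = 1024 < 1410 <= 2^11 = 2048
So ceil(log2(1410)) = 11

bits = ceil(log2(1410)) = ceil(10.4615) = 11 bits


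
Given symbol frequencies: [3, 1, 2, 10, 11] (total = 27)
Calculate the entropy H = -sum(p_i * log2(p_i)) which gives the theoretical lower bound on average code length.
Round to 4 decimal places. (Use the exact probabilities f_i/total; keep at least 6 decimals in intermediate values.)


Per-symbol terms -p_i * log2(p_i) with p_i = f_i/27:
  p = 3/27 = 0.111111: log2(p) = -3.169925, -p*log2(p) = 0.352214
  p = 1/27 = 0.037037: log2(p) = -4.754888, -p*log2(p) = 0.176107
  p = 2/27 = 0.074074: log2(p) = -3.754888, -p*log2(p) = 0.278140
  p = 10/27 = 0.370370: log2(p) = -1.432959, -p*log2(p) = 0.530726
  p = 11/27 = 0.407407: log2(p) = -1.295456, -p*log2(p) = 0.527778
H = 0.352214 + 0.176107 + 0.278140 + 0.530726 + 0.527778 = 1.864965

H = 1.865 bits/symbol


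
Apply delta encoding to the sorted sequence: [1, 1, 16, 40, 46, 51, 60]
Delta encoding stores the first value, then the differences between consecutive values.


First value: 1
Deltas:
  1 - 1 = 0
  16 - 1 = 15
  40 - 16 = 24
  46 - 40 = 6
  51 - 46 = 5
  60 - 51 = 9


Delta encoded: [1, 0, 15, 24, 6, 5, 9]


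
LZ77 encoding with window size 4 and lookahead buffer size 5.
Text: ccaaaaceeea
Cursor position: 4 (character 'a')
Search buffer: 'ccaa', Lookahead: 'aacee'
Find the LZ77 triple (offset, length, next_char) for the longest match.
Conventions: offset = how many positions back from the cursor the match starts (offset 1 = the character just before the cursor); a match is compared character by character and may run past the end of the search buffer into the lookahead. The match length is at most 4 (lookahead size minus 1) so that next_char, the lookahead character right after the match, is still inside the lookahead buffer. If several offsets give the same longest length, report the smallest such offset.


Try each offset into the search buffer:
  offset=1 (pos 3, char 'a'): match length 2
  offset=2 (pos 2, char 'a'): match length 2
  offset=3 (pos 1, char 'c'): match length 0
  offset=4 (pos 0, char 'c'): match length 0
Longest match has length 2, found at offsets 1, 2; take the smallest, offset 1.
next_char = character at position 4 + 2 = 6 -> 'c'

Best match: offset=1, length=2 (matching 'aa' starting at position 3)
LZ77 triple: (1, 2, 'c')


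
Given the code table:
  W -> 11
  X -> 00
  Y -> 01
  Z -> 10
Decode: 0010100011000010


Decoding:
00 -> X
10 -> Z
10 -> Z
00 -> X
11 -> W
00 -> X
00 -> X
10 -> Z


Result: XZZXWXXZ


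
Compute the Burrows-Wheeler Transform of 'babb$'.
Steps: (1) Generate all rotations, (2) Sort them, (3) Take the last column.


Rotations (sorted):
  0: $babb -> last char: b
  1: abb$b -> last char: b
  2: b$bab -> last char: b
  3: babb$ -> last char: $
  4: bb$ba -> last char: a


BWT = bbb$a


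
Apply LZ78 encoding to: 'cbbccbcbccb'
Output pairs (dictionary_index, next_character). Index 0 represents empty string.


LZ78 encoding steps:
Dictionary: {0: ''}
Step 1: w='' (idx 0), next='c' -> output (0, 'c'), add 'c' as idx 1
Step 2: w='' (idx 0), next='b' -> output (0, 'b'), add 'b' as idx 2
Step 3: w='b' (idx 2), next='c' -> output (2, 'c'), add 'bc' as idx 3
Step 4: w='c' (idx 1), next='b' -> output (1, 'b'), add 'cb' as idx 4
Step 5: w='cb' (idx 4), next='c' -> output (4, 'c'), add 'cbc' as idx 5
Step 6: w='cb' (idx 4), end of input -> output (4, '')


Encoded: [(0, 'c'), (0, 'b'), (2, 'c'), (1, 'b'), (4, 'c'), (4, '')]


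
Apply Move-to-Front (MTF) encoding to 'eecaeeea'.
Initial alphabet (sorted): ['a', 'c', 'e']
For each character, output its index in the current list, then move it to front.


MTF encoding:
'e': index 2 in ['a', 'c', 'e'] -> ['e', 'a', 'c']
'e': index 0 in ['e', 'a', 'c'] -> ['e', 'a', 'c']
'c': index 2 in ['e', 'a', 'c'] -> ['c', 'e', 'a']
'a': index 2 in ['c', 'e', 'a'] -> ['a', 'c', 'e']
'e': index 2 in ['a', 'c', 'e'] -> ['e', 'a', 'c']
'e': index 0 in ['e', 'a', 'c'] -> ['e', 'a', 'c']
'e': index 0 in ['e', 'a', 'c'] -> ['e', 'a', 'c']
'a': index 1 in ['e', 'a', 'c'] -> ['a', 'e', 'c']


Output: [2, 0, 2, 2, 2, 0, 0, 1]


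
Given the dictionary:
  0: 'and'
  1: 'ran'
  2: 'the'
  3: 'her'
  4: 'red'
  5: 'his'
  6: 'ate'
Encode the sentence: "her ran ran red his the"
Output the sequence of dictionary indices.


Look up each word in the dictionary:
  'her' -> 3
  'ran' -> 1
  'ran' -> 1
  'red' -> 4
  'his' -> 5
  'the' -> 2

Encoded: [3, 1, 1, 4, 5, 2]


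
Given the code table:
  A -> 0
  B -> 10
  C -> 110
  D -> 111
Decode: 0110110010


Decoding:
0 -> A
110 -> C
110 -> C
0 -> A
10 -> B


Result: ACCAB


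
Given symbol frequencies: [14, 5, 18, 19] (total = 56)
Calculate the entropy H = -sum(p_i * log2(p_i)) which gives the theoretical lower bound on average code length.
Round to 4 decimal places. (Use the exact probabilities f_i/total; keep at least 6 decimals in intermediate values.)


Per-symbol terms -p_i * log2(p_i) with p_i = f_i/56:
  p = 14/56 = 0.250000: log2(p) = -2.000000, -p*log2(p) = 0.500000
  p = 5/56 = 0.089286: log2(p) = -3.485427, -p*log2(p) = 0.311199
  p = 18/56 = 0.321429: log2(p) = -1.637430, -p*log2(p) = 0.526317
  p = 19/56 = 0.339286: log2(p) = -1.559427, -p*log2(p) = 0.529091
H = 0.500000 + 0.311199 + 0.526317 + 0.529091 = 1.866607

H = 1.8666 bits/symbol


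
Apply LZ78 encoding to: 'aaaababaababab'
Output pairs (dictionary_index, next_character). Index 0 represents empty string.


LZ78 encoding steps:
Dictionary: {0: ''}
Step 1: w='' (idx 0), next='a' -> output (0, 'a'), add 'a' as idx 1
Step 2: w='a' (idx 1), next='a' -> output (1, 'a'), add 'aa' as idx 2
Step 3: w='a' (idx 1), next='b' -> output (1, 'b'), add 'ab' as idx 3
Step 4: w='ab' (idx 3), next='a' -> output (3, 'a'), add 'aba' as idx 4
Step 5: w='aba' (idx 4), next='b' -> output (4, 'b'), add 'abab' as idx 5
Step 6: w='ab' (idx 3), end of input -> output (3, '')


Encoded: [(0, 'a'), (1, 'a'), (1, 'b'), (3, 'a'), (4, 'b'), (3, '')]


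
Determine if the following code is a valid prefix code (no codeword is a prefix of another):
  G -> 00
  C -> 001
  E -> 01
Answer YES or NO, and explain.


Checking each pair (does one codeword prefix another?):
  G='00' vs C='001': prefix -- VIOLATION

NO -- this is NOT a valid prefix code. G (00) is a prefix of C (001).


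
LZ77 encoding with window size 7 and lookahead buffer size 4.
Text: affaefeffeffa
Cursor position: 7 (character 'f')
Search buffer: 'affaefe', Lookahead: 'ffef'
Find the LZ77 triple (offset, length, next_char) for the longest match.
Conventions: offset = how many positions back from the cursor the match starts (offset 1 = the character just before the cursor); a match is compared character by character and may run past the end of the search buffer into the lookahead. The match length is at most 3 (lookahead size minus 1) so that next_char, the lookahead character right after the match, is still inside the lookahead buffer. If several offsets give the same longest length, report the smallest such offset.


Try each offset into the search buffer:
  offset=1 (pos 6, char 'e'): match length 0
  offset=2 (pos 5, char 'f'): match length 1
  offset=3 (pos 4, char 'e'): match length 0
  offset=4 (pos 3, char 'a'): match length 0
  offset=5 (pos 2, char 'f'): match length 1
  offset=6 (pos 1, char 'f'): match length 2
  offset=7 (pos 0, char 'a'): match length 0
Longest match has length 2 at offset 6.
next_char = character at position 7 + 2 = 9 -> 'e'

Best match: offset=6, length=2 (matching 'ff' starting at position 1)
LZ77 triple: (6, 2, 'e')


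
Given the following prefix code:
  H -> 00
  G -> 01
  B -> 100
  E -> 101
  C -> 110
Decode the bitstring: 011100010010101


Decoding step by step:
Bits 01 -> G
Bits 110 -> C
Bits 00 -> H
Bits 100 -> B
Bits 101 -> E
Bits 01 -> G


Decoded message: GCHBEG


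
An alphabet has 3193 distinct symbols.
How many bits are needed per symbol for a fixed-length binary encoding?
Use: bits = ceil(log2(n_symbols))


log2(3193) = 11.6407
Bracket: 2^11 = 2048 < 3193 <= 2^12 = 4096
So ceil(log2(3193)) = 12

bits = ceil(log2(3193)) = ceil(11.6407) = 12 bits


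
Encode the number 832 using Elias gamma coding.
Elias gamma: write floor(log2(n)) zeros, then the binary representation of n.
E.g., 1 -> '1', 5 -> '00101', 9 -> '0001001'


num_bits = floor(log2(832)) + 1 = 10
leading_zeros = num_bits - 1 = 9
binary(832) = 1101000000

Elias gamma(832) = '000000000' + '1101000000' = 0000000001101000000 (19 bits)


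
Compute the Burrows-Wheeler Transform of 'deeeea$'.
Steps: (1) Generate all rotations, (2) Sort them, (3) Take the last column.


Rotations (sorted):
  0: $deeeea -> last char: a
  1: a$deeee -> last char: e
  2: deeeea$ -> last char: $
  3: ea$deee -> last char: e
  4: eea$dee -> last char: e
  5: eeea$de -> last char: e
  6: eeeea$d -> last char: d


BWT = ae$eeed


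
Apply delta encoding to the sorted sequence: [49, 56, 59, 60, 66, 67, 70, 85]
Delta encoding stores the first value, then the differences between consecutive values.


First value: 49
Deltas:
  56 - 49 = 7
  59 - 56 = 3
  60 - 59 = 1
  66 - 60 = 6
  67 - 66 = 1
  70 - 67 = 3
  85 - 70 = 15


Delta encoded: [49, 7, 3, 1, 6, 1, 3, 15]


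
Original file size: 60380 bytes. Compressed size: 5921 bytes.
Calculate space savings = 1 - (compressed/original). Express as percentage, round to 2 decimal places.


ratio = compressed/original = 5921/60380 = 0.098062
savings = 1 - ratio = 1 - 0.098062 = 0.901938
as a percentage: 0.901938 * 100 = 90.19%

Space savings = 1 - 5921/60380 = 90.19%


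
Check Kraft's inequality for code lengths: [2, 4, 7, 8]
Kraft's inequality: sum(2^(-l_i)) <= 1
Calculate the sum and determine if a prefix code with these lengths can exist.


Sum = 2^(-2) + 2^(-4) + 2^(-7) + 2^(-8)
    = 0.25 + 0.0625 + 0.0078125 + 0.00390625
    = 83/256 = 0.32421875
Since 0.32421875 <= 1, Kraft's inequality IS satisfied.
A prefix code with these lengths CAN exist.

Kraft sum = 0.32421875. Satisfied.


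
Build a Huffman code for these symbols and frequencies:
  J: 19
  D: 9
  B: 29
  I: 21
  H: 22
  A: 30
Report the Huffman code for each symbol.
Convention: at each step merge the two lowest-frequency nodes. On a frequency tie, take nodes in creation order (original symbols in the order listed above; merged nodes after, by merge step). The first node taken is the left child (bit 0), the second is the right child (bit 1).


Huffman tree construction:
Step 1: Merge D(9) + J(19) = 28
Step 2: Merge I(21) + H(22) = 43
Step 3: Merge (D+J)(28) + B(29) = 57
Step 4: Merge A(30) + (I+H)(43) = 73
Step 5: Merge ((D+J)+B)(57) + (A+(I+H))(73) = 130
Read each symbol's code off the tree from the root (left child = 0, right child = 1).

Codes:
  J: 001 (length 3)
  D: 000 (length 3)
  B: 01 (length 2)
  I: 110 (length 3)
  H: 111 (length 3)
  A: 10 (length 2)
Average code length: 331/130 = 2.5462 bits/symbol


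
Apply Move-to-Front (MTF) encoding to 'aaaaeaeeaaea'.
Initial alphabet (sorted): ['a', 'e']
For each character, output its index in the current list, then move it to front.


MTF encoding:
'a': index 0 in ['a', 'e'] -> ['a', 'e']
'a': index 0 in ['a', 'e'] -> ['a', 'e']
'a': index 0 in ['a', 'e'] -> ['a', 'e']
'a': index 0 in ['a', 'e'] -> ['a', 'e']
'e': index 1 in ['a', 'e'] -> ['e', 'a']
'a': index 1 in ['e', 'a'] -> ['a', 'e']
'e': index 1 in ['a', 'e'] -> ['e', 'a']
'e': index 0 in ['e', 'a'] -> ['e', 'a']
'a': index 1 in ['e', 'a'] -> ['a', 'e']
'a': index 0 in ['a', 'e'] -> ['a', 'e']
'e': index 1 in ['a', 'e'] -> ['e', 'a']
'a': index 1 in ['e', 'a'] -> ['a', 'e']


Output: [0, 0, 0, 0, 1, 1, 1, 0, 1, 0, 1, 1]


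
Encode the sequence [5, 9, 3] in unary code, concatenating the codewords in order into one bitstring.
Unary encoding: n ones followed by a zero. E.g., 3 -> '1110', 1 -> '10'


Encode each number as n ones followed by a terminating 0:
  5 -> 111110 (6 bits)
  9 -> 1111111110 (10 bits)
  3 -> 1110 (4 bits)
Total length = 6 + 10 + 4 = 20 bits.

Unary([5, 9, 3]) = 11111011111111101110 (20 bits)


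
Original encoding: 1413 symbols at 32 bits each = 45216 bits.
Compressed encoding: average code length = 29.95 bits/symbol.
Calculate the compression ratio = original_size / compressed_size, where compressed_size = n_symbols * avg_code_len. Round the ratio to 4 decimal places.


original_size = n_symbols * orig_bits = 1413 * 32 = 45216 bits
compressed_size = n_symbols * avg_code_len = 1413 * 29.95 = 42319.35 bits
ratio = original_size / compressed_size = 45216 / 42319.35 = 1.0684

Compression ratio = 1.0684


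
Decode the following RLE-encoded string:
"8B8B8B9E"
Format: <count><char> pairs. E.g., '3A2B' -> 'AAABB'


Expanding each <count><char> pair:
  8B -> 'BBBBBBBB'
  8B -> 'BBBBBBBB'
  8B -> 'BBBBBBBB'
  9E -> 'EEEEEEEEE'

Decoded = BBBBBBBBBBBBBBBBBBBBBBBBEEEEEEEEE


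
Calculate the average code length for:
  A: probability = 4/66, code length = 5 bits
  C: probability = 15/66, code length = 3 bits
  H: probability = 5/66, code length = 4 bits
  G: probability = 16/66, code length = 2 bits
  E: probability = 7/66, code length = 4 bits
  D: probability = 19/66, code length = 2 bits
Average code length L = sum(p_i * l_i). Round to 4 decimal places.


Weighted contributions p_i * l_i:
  A: (4/66) * 5 = 20/66
  C: (15/66) * 3 = 45/66
  H: (5/66) * 4 = 20/66
  G: (16/66) * 2 = 32/66
  E: (7/66) * 4 = 28/66
  D: (19/66) * 2 = 38/66
Sum = (20 + 45 + 20 + 32 + 28 + 38)/66 = 183/66

L = 183/66 = 2.7727 bits/symbol


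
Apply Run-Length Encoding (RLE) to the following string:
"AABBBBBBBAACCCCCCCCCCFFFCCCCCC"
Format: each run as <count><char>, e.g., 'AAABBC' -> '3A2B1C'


Scanning runs left to right:
  i=0: run of 'A' x 2 -> '2A'
  i=2: run of 'B' x 7 -> '7B'
  i=9: run of 'A' x 2 -> '2A'
  i=11: run of 'C' x 10 -> '10C'
  i=21: run of 'F' x 3 -> '3F'
  i=24: run of 'C' x 6 -> '6C'

RLE = 2A7B2A10C3F6C


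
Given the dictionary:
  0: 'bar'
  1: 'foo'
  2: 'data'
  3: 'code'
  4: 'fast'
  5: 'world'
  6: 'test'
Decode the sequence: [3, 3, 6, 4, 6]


Look up each index in the dictionary:
  3 -> 'code'
  3 -> 'code'
  6 -> 'test'
  4 -> 'fast'
  6 -> 'test'

Decoded: "code code test fast test"


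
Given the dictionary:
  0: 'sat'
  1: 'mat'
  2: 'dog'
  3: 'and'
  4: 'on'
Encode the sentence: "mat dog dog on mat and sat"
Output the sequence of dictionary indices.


Look up each word in the dictionary:
  'mat' -> 1
  'dog' -> 2
  'dog' -> 2
  'on' -> 4
  'mat' -> 1
  'and' -> 3
  'sat' -> 0

Encoded: [1, 2, 2, 4, 1, 3, 0]


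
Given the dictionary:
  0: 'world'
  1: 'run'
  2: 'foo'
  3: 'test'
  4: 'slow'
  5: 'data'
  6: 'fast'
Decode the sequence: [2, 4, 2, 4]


Look up each index in the dictionary:
  2 -> 'foo'
  4 -> 'slow'
  2 -> 'foo'
  4 -> 'slow'

Decoded: "foo slow foo slow"


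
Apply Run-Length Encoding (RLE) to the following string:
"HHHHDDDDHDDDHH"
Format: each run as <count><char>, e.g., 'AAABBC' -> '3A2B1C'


Scanning runs left to right:
  i=0: run of 'H' x 4 -> '4H'
  i=4: run of 'D' x 4 -> '4D'
  i=8: run of 'H' x 1 -> '1H'
  i=9: run of 'D' x 3 -> '3D'
  i=12: run of 'H' x 2 -> '2H'

RLE = 4H4D1H3D2H


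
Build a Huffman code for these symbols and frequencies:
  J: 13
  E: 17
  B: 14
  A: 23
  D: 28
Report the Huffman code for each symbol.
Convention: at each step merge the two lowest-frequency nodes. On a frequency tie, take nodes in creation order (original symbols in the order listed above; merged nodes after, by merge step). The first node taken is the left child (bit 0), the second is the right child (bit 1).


Huffman tree construction:
Step 1: Merge J(13) + B(14) = 27
Step 2: Merge E(17) + A(23) = 40
Step 3: Merge (J+B)(27) + D(28) = 55
Step 4: Merge (E+A)(40) + ((J+B)+D)(55) = 95
Read each symbol's code off the tree from the root (left child = 0, right child = 1).

Codes:
  J: 100 (length 3)
  E: 00 (length 2)
  B: 101 (length 3)
  A: 01 (length 2)
  D: 11 (length 2)
Average code length: 217/95 = 2.2842 bits/symbol


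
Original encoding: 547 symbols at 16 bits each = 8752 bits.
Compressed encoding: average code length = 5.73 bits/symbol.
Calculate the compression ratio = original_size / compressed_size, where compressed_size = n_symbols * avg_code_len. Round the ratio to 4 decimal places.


original_size = n_symbols * orig_bits = 547 * 16 = 8752 bits
compressed_size = n_symbols * avg_code_len = 547 * 5.73 = 3134.31 bits
ratio = original_size / compressed_size = 8752 / 3134.31 = 2.7923

Compression ratio = 2.7923


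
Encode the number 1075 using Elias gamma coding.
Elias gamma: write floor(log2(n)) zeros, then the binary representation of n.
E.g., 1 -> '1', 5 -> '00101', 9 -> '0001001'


num_bits = floor(log2(1075)) + 1 = 11
leading_zeros = num_bits - 1 = 10
binary(1075) = 10000110011

Elias gamma(1075) = '0000000000' + '10000110011' = 000000000010000110011 (21 bits)


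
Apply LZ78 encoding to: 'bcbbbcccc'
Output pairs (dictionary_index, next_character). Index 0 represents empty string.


LZ78 encoding steps:
Dictionary: {0: ''}
Step 1: w='' (idx 0), next='b' -> output (0, 'b'), add 'b' as idx 1
Step 2: w='' (idx 0), next='c' -> output (0, 'c'), add 'c' as idx 2
Step 3: w='b' (idx 1), next='b' -> output (1, 'b'), add 'bb' as idx 3
Step 4: w='b' (idx 1), next='c' -> output (1, 'c'), add 'bc' as idx 4
Step 5: w='c' (idx 2), next='c' -> output (2, 'c'), add 'cc' as idx 5
Step 6: w='c' (idx 2), end of input -> output (2, '')


Encoded: [(0, 'b'), (0, 'c'), (1, 'b'), (1, 'c'), (2, 'c'), (2, '')]


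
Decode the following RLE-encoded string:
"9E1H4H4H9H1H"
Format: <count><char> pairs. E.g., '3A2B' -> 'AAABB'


Expanding each <count><char> pair:
  9E -> 'EEEEEEEEE'
  1H -> 'H'
  4H -> 'HHHH'
  4H -> 'HHHH'
  9H -> 'HHHHHHHHH'
  1H -> 'H'

Decoded = EEEEEEEEEHHHHHHHHHHHHHHHHHHH


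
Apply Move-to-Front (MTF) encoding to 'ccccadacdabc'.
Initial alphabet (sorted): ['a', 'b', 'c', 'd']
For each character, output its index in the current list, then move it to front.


MTF encoding:
'c': index 2 in ['a', 'b', 'c', 'd'] -> ['c', 'a', 'b', 'd']
'c': index 0 in ['c', 'a', 'b', 'd'] -> ['c', 'a', 'b', 'd']
'c': index 0 in ['c', 'a', 'b', 'd'] -> ['c', 'a', 'b', 'd']
'c': index 0 in ['c', 'a', 'b', 'd'] -> ['c', 'a', 'b', 'd']
'a': index 1 in ['c', 'a', 'b', 'd'] -> ['a', 'c', 'b', 'd']
'd': index 3 in ['a', 'c', 'b', 'd'] -> ['d', 'a', 'c', 'b']
'a': index 1 in ['d', 'a', 'c', 'b'] -> ['a', 'd', 'c', 'b']
'c': index 2 in ['a', 'd', 'c', 'b'] -> ['c', 'a', 'd', 'b']
'd': index 2 in ['c', 'a', 'd', 'b'] -> ['d', 'c', 'a', 'b']
'a': index 2 in ['d', 'c', 'a', 'b'] -> ['a', 'd', 'c', 'b']
'b': index 3 in ['a', 'd', 'c', 'b'] -> ['b', 'a', 'd', 'c']
'c': index 3 in ['b', 'a', 'd', 'c'] -> ['c', 'b', 'a', 'd']


Output: [2, 0, 0, 0, 1, 3, 1, 2, 2, 2, 3, 3]


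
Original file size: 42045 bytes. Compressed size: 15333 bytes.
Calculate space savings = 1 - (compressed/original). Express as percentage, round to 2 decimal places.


ratio = compressed/original = 15333/42045 = 0.364681
savings = 1 - ratio = 1 - 0.364681 = 0.635319
as a percentage: 0.635319 * 100 = 63.53%

Space savings = 1 - 15333/42045 = 63.53%


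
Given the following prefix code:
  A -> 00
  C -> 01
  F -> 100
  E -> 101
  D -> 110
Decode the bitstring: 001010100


Decoding step by step:
Bits 00 -> A
Bits 101 -> E
Bits 01 -> C
Bits 00 -> A


Decoded message: AECA


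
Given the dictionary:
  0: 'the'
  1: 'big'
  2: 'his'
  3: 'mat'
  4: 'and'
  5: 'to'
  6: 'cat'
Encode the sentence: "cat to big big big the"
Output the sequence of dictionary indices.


Look up each word in the dictionary:
  'cat' -> 6
  'to' -> 5
  'big' -> 1
  'big' -> 1
  'big' -> 1
  'the' -> 0

Encoded: [6, 5, 1, 1, 1, 0]


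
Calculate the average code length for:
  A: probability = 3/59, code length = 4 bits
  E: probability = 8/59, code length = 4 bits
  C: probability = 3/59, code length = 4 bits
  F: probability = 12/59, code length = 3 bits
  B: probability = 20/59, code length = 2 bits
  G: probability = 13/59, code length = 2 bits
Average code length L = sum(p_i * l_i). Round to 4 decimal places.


Weighted contributions p_i * l_i:
  A: (3/59) * 4 = 12/59
  E: (8/59) * 4 = 32/59
  C: (3/59) * 4 = 12/59
  F: (12/59) * 3 = 36/59
  B: (20/59) * 2 = 40/59
  G: (13/59) * 2 = 26/59
Sum = (12 + 32 + 12 + 36 + 40 + 26)/59 = 158/59

L = 158/59 = 2.6780 bits/symbol


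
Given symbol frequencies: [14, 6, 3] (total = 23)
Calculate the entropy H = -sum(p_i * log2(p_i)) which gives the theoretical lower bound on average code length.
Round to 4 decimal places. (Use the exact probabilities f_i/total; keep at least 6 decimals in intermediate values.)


Per-symbol terms -p_i * log2(p_i) with p_i = f_i/23:
  p = 14/23 = 0.608696: log2(p) = -0.716207, -p*log2(p) = 0.435952
  p = 6/23 = 0.260870: log2(p) = -1.938599, -p*log2(p) = 0.505722
  p = 3/23 = 0.130435: log2(p) = -2.938599, -p*log2(p) = 0.383296
H = 0.435952 + 0.505722 + 0.383296 = 1.324970

H = 1.325 bits/symbol


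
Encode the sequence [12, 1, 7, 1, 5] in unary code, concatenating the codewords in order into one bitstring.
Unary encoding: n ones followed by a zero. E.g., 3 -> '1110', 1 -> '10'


Encode each number as n ones followed by a terminating 0:
  12 -> 1111111111110 (13 bits)
  1 -> 10 (2 bits)
  7 -> 11111110 (8 bits)
  1 -> 10 (2 bits)
  5 -> 111110 (6 bits)
Total length = 13 + 2 + 8 + 2 + 6 = 31 bits.

Unary([12, 1, 7, 1, 5]) = 1111111111110101111111010111110 (31 bits)


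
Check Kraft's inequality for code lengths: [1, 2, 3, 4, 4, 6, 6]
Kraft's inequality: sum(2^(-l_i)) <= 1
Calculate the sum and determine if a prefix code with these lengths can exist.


Sum = 2^(-1) + 2^(-2) + 2^(-3) + 2^(-4) + 2^(-4) + 2^(-6) + 2^(-6)
    = 0.5 + 0.25 + 0.125 + 0.0625 + 0.0625 + 0.015625 + 0.015625
    = 66/64 = 1.03125
Since 1.03125 > 1, Kraft's inequality is NOT satisfied.
A prefix code with these lengths CANNOT exist.

Kraft sum = 1.03125. Not satisfied.


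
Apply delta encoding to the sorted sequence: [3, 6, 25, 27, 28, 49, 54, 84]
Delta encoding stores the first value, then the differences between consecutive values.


First value: 3
Deltas:
  6 - 3 = 3
  25 - 6 = 19
  27 - 25 = 2
  28 - 27 = 1
  49 - 28 = 21
  54 - 49 = 5
  84 - 54 = 30


Delta encoded: [3, 3, 19, 2, 1, 21, 5, 30]


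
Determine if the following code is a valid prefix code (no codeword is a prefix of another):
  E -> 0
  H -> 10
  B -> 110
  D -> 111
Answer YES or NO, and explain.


Checking each pair (does one codeword prefix another?):
  E='0' vs H='10': no prefix
  E='0' vs B='110': no prefix
  E='0' vs D='111': no prefix
  H='10' vs E='0': no prefix
  H='10' vs B='110': no prefix
  H='10' vs D='111': no prefix
  B='110' vs E='0': no prefix
  B='110' vs H='10': no prefix
  B='110' vs D='111': no prefix
  D='111' vs E='0': no prefix
  D='111' vs H='10': no prefix
  D='111' vs B='110': no prefix
No violation found over all pairs.

YES -- this is a valid prefix code. No codeword is a prefix of any other codeword.


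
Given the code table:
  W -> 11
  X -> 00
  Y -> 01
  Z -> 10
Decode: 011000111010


Decoding:
01 -> Y
10 -> Z
00 -> X
11 -> W
10 -> Z
10 -> Z


Result: YZXWZZ


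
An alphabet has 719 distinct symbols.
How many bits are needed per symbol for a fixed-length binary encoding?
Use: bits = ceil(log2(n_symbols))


log2(719) = 9.4898
Bracket: 2^9 = 512 < 719 <= 2^10 = 1024
So ceil(log2(719)) = 10

bits = ceil(log2(719)) = ceil(9.4898) = 10 bits


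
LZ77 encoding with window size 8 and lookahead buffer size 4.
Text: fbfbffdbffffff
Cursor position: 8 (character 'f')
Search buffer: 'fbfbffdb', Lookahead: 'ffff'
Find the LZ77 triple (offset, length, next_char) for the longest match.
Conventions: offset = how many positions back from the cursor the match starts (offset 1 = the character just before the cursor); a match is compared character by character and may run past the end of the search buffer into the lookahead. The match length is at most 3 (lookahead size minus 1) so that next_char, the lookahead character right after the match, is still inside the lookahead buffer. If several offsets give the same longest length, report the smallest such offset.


Try each offset into the search buffer:
  offset=1 (pos 7, char 'b'): match length 0
  offset=2 (pos 6, char 'd'): match length 0
  offset=3 (pos 5, char 'f'): match length 1
  offset=4 (pos 4, char 'f'): match length 2
  offset=5 (pos 3, char 'b'): match length 0
  offset=6 (pos 2, char 'f'): match length 1
  offset=7 (pos 1, char 'b'): match length 0
  offset=8 (pos 0, char 'f'): match length 1
Longest match has length 2 at offset 4.
next_char = character at position 8 + 2 = 10 -> 'f'

Best match: offset=4, length=2 (matching 'ff' starting at position 4)
LZ77 triple: (4, 2, 'f')


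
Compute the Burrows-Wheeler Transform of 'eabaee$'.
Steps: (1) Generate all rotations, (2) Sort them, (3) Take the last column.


Rotations (sorted):
  0: $eabaee -> last char: e
  1: abaee$e -> last char: e
  2: aee$eab -> last char: b
  3: baee$ea -> last char: a
  4: e$eabae -> last char: e
  5: eabaee$ -> last char: $
  6: ee$eaba -> last char: a


BWT = eebae$a


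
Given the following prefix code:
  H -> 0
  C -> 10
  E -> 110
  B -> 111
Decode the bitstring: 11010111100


Decoding step by step:
Bits 110 -> E
Bits 10 -> C
Bits 111 -> B
Bits 10 -> C
Bits 0 -> H


Decoded message: ECBCH


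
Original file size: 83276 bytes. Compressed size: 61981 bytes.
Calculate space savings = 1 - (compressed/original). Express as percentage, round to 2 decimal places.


ratio = compressed/original = 61981/83276 = 0.744284
savings = 1 - ratio = 1 - 0.744284 = 0.255716
as a percentage: 0.255716 * 100 = 25.57%

Space savings = 1 - 61981/83276 = 25.57%


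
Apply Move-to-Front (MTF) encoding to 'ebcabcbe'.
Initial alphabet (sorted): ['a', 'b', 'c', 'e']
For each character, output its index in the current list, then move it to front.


MTF encoding:
'e': index 3 in ['a', 'b', 'c', 'e'] -> ['e', 'a', 'b', 'c']
'b': index 2 in ['e', 'a', 'b', 'c'] -> ['b', 'e', 'a', 'c']
'c': index 3 in ['b', 'e', 'a', 'c'] -> ['c', 'b', 'e', 'a']
'a': index 3 in ['c', 'b', 'e', 'a'] -> ['a', 'c', 'b', 'e']
'b': index 2 in ['a', 'c', 'b', 'e'] -> ['b', 'a', 'c', 'e']
'c': index 2 in ['b', 'a', 'c', 'e'] -> ['c', 'b', 'a', 'e']
'b': index 1 in ['c', 'b', 'a', 'e'] -> ['b', 'c', 'a', 'e']
'e': index 3 in ['b', 'c', 'a', 'e'] -> ['e', 'b', 'c', 'a']


Output: [3, 2, 3, 3, 2, 2, 1, 3]


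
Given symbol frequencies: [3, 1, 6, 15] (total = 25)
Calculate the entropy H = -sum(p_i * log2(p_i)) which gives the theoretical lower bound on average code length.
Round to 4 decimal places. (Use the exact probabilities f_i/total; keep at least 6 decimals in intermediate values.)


Per-symbol terms -p_i * log2(p_i) with p_i = f_i/25:
  p = 3/25 = 0.120000: log2(p) = -3.058894, -p*log2(p) = 0.367067
  p = 1/25 = 0.040000: log2(p) = -4.643856, -p*log2(p) = 0.185754
  p = 6/25 = 0.240000: log2(p) = -2.058894, -p*log2(p) = 0.494134
  p = 15/25 = 0.600000: log2(p) = -0.736966, -p*log2(p) = 0.442179
H = 0.367067 + 0.185754 + 0.494134 + 0.442179 = 1.489134

H = 1.4891 bits/symbol


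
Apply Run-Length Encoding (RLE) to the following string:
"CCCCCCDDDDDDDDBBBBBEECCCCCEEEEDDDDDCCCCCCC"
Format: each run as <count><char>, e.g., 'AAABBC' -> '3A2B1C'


Scanning runs left to right:
  i=0: run of 'C' x 6 -> '6C'
  i=6: run of 'D' x 8 -> '8D'
  i=14: run of 'B' x 5 -> '5B'
  i=19: run of 'E' x 2 -> '2E'
  i=21: run of 'C' x 5 -> '5C'
  i=26: run of 'E' x 4 -> '4E'
  i=30: run of 'D' x 5 -> '5D'
  i=35: run of 'C' x 7 -> '7C'

RLE = 6C8D5B2E5C4E5D7C


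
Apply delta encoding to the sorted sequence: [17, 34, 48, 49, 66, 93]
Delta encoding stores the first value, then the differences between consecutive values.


First value: 17
Deltas:
  34 - 17 = 17
  48 - 34 = 14
  49 - 48 = 1
  66 - 49 = 17
  93 - 66 = 27


Delta encoded: [17, 17, 14, 1, 17, 27]


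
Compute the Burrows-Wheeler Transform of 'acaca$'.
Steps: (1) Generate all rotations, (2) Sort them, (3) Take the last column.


Rotations (sorted):
  0: $acaca -> last char: a
  1: a$acac -> last char: c
  2: aca$ac -> last char: c
  3: acaca$ -> last char: $
  4: ca$aca -> last char: a
  5: caca$a -> last char: a


BWT = acc$aa


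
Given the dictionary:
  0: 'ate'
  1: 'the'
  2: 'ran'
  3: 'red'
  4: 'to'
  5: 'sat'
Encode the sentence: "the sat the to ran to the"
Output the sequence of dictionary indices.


Look up each word in the dictionary:
  'the' -> 1
  'sat' -> 5
  'the' -> 1
  'to' -> 4
  'ran' -> 2
  'to' -> 4
  'the' -> 1

Encoded: [1, 5, 1, 4, 2, 4, 1]


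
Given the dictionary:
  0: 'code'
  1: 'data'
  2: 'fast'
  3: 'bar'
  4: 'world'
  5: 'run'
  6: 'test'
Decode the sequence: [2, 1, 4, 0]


Look up each index in the dictionary:
  2 -> 'fast'
  1 -> 'data'
  4 -> 'world'
  0 -> 'code'

Decoded: "fast data world code"


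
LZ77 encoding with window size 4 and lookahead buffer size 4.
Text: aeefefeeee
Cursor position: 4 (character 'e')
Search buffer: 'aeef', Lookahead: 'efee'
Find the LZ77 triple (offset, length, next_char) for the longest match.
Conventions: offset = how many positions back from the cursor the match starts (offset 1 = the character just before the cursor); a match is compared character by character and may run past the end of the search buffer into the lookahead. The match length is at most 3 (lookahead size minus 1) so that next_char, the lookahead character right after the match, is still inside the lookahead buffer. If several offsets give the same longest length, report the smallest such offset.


Try each offset into the search buffer:
  offset=1 (pos 3, char 'f'): match length 0
  offset=2 (pos 2, char 'e'): match length 3
  offset=3 (pos 1, char 'e'): match length 1
  offset=4 (pos 0, char 'a'): match length 0
Longest match has length 3 at offset 2.
next_char = character at position 4 + 3 = 7 -> 'e'

Best match: offset=2, length=3 (matching 'efe' starting at position 2)
LZ77 triple: (2, 3, 'e')


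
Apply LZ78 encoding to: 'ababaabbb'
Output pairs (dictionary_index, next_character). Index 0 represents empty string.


LZ78 encoding steps:
Dictionary: {0: ''}
Step 1: w='' (idx 0), next='a' -> output (0, 'a'), add 'a' as idx 1
Step 2: w='' (idx 0), next='b' -> output (0, 'b'), add 'b' as idx 2
Step 3: w='a' (idx 1), next='b' -> output (1, 'b'), add 'ab' as idx 3
Step 4: w='a' (idx 1), next='a' -> output (1, 'a'), add 'aa' as idx 4
Step 5: w='b' (idx 2), next='b' -> output (2, 'b'), add 'bb' as idx 5
Step 6: w='b' (idx 2), end of input -> output (2, '')


Encoded: [(0, 'a'), (0, 'b'), (1, 'b'), (1, 'a'), (2, 'b'), (2, '')]


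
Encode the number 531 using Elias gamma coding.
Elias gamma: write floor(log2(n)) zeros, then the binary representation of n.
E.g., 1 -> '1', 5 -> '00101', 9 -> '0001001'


num_bits = floor(log2(531)) + 1 = 10
leading_zeros = num_bits - 1 = 9
binary(531) = 1000010011

Elias gamma(531) = '000000000' + '1000010011' = 0000000001000010011 (19 bits)


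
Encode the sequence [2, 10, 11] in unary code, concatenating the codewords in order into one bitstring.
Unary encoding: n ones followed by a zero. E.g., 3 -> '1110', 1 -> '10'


Encode each number as n ones followed by a terminating 0:
  2 -> 110 (3 bits)
  10 -> 11111111110 (11 bits)
  11 -> 111111111110 (12 bits)
Total length = 3 + 11 + 12 = 26 bits.

Unary([2, 10, 11]) = 11011111111110111111111110 (26 bits)


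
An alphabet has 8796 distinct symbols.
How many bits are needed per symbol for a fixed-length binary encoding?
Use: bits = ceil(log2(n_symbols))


log2(8796) = 13.1026
Bracket: 2^13 = 8192 < 8796 <= 2^14 = 16384
So ceil(log2(8796)) = 14

bits = ceil(log2(8796)) = ceil(13.1026) = 14 bits


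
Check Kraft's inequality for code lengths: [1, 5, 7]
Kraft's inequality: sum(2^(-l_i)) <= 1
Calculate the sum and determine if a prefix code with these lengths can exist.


Sum = 2^(-1) + 2^(-5) + 2^(-7)
    = 0.5 + 0.03125 + 0.0078125
    = 69/128 = 0.5390625
Since 0.5390625 <= 1, Kraft's inequality IS satisfied.
A prefix code with these lengths CAN exist.

Kraft sum = 0.5390625. Satisfied.


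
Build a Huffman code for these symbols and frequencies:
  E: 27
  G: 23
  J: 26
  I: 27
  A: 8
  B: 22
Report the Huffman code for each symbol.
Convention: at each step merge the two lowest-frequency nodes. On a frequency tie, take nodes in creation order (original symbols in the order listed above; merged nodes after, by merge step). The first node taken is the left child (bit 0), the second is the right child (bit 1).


Huffman tree construction:
Step 1: Merge A(8) + B(22) = 30
Step 2: Merge G(23) + J(26) = 49
Step 3: Merge E(27) + I(27) = 54
Step 4: Merge (A+B)(30) + (G+J)(49) = 79
Step 5: Merge (E+I)(54) + ((A+B)+(G+J))(79) = 133
Read each symbol's code off the tree from the root (left child = 0, right child = 1).

Codes:
  E: 00 (length 2)
  G: 110 (length 3)
  J: 111 (length 3)
  I: 01 (length 2)
  A: 100 (length 3)
  B: 101 (length 3)
Average code length: 345/133 = 2.5940 bits/symbol


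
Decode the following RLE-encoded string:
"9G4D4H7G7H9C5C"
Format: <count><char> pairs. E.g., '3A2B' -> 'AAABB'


Expanding each <count><char> pair:
  9G -> 'GGGGGGGGG'
  4D -> 'DDDD'
  4H -> 'HHHH'
  7G -> 'GGGGGGG'
  7H -> 'HHHHHHH'
  9C -> 'CCCCCCCCC'
  5C -> 'CCCCC'

Decoded = GGGGGGGGGDDDDHHHHGGGGGGGHHHHHHHCCCCCCCCCCCCCC


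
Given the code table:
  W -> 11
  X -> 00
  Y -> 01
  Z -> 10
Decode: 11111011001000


Decoding:
11 -> W
11 -> W
10 -> Z
11 -> W
00 -> X
10 -> Z
00 -> X


Result: WWZWXZX


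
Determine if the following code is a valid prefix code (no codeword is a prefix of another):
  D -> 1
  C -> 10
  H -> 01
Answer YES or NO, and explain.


Checking each pair (does one codeword prefix another?):
  D='1' vs C='10': prefix -- VIOLATION

NO -- this is NOT a valid prefix code. D (1) is a prefix of C (10).


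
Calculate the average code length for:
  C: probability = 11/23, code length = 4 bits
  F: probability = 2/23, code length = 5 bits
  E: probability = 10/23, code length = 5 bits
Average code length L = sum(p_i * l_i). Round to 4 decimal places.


Weighted contributions p_i * l_i:
  C: (11/23) * 4 = 44/23
  F: (2/23) * 5 = 10/23
  E: (10/23) * 5 = 50/23
Sum = (44 + 10 + 50)/23 = 104/23

L = 104/23 = 4.5217 bits/symbol


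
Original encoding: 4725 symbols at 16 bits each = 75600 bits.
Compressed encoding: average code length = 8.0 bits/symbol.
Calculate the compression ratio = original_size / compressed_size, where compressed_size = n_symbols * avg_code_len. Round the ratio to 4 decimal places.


original_size = n_symbols * orig_bits = 4725 * 16 = 75600 bits
compressed_size = n_symbols * avg_code_len = 4725 * 8.0 = 37800.0 bits
ratio = original_size / compressed_size = 75600 / 37800.0 = 2.0

Compression ratio = 2.0


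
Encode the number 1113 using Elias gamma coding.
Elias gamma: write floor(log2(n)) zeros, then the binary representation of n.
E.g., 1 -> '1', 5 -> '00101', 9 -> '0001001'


num_bits = floor(log2(1113)) + 1 = 11
leading_zeros = num_bits - 1 = 10
binary(1113) = 10001011001

Elias gamma(1113) = '0000000000' + '10001011001' = 000000000010001011001 (21 bits)


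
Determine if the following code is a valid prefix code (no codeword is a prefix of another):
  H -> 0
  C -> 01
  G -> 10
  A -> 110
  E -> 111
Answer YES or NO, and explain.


Checking each pair (does one codeword prefix another?):
  H='0' vs C='01': prefix -- VIOLATION

NO -- this is NOT a valid prefix code. H (0) is a prefix of C (01).
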